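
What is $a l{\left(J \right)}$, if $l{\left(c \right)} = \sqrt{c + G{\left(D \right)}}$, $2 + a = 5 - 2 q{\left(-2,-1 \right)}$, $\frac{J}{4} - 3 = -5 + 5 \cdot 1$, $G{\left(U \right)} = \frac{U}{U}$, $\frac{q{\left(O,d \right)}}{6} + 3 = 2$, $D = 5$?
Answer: $15 \sqrt{13} \approx 54.083$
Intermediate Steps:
$q{\left(O,d \right)} = -6$ ($q{\left(O,d \right)} = -18 + 6 \cdot 2 = -18 + 12 = -6$)
$G{\left(U \right)} = 1$
$J = 12$ ($J = 12 + 4 \left(-5 + 5 \cdot 1\right) = 12 + 4 \left(-5 + 5\right) = 12 + 4 \cdot 0 = 12 + 0 = 12$)
$a = 15$ ($a = -2 + \left(5 - -12\right) = -2 + \left(5 + 12\right) = -2 + 17 = 15$)
$l{\left(c \right)} = \sqrt{1 + c}$ ($l{\left(c \right)} = \sqrt{c + 1} = \sqrt{1 + c}$)
$a l{\left(J \right)} = 15 \sqrt{1 + 12} = 15 \sqrt{13}$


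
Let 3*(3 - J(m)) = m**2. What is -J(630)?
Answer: 132297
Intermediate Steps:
J(m) = 3 - m**2/3
-J(630) = -(3 - 1/3*630**2) = -(3 - 1/3*396900) = -(3 - 132300) = -1*(-132297) = 132297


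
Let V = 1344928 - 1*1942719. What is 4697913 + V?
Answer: 4100122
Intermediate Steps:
V = -597791 (V = 1344928 - 1942719 = -597791)
4697913 + V = 4697913 - 597791 = 4100122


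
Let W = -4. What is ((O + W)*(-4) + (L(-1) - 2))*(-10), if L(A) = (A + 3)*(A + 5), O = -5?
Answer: -420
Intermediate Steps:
L(A) = (3 + A)*(5 + A)
((O + W)*(-4) + (L(-1) - 2))*(-10) = ((-5 - 4)*(-4) + ((15 + (-1)² + 8*(-1)) - 2))*(-10) = (-9*(-4) + ((15 + 1 - 8) - 2))*(-10) = (36 + (8 - 2))*(-10) = (36 + 6)*(-10) = 42*(-10) = -420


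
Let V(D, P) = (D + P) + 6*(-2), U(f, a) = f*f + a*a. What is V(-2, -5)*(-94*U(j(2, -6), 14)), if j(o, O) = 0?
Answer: 350056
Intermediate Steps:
U(f, a) = a² + f² (U(f, a) = f² + a² = a² + f²)
V(D, P) = -12 + D + P (V(D, P) = (D + P) - 12 = -12 + D + P)
V(-2, -5)*(-94*U(j(2, -6), 14)) = (-12 - 2 - 5)*(-94*(14² + 0²)) = -(-1786)*(196 + 0) = -(-1786)*196 = -19*(-18424) = 350056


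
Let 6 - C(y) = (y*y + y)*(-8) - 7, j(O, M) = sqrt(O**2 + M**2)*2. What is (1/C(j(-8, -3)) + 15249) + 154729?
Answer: 934728231863/5499113 - 16*sqrt(73)/5499113 ≈ 1.6998e+5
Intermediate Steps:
j(O, M) = 2*sqrt(M**2 + O**2) (j(O, M) = sqrt(M**2 + O**2)*2 = 2*sqrt(M**2 + O**2))
C(y) = 13 + 8*y + 8*y**2 (C(y) = 6 - ((y*y + y)*(-8) - 7) = 6 - ((y**2 + y)*(-8) - 7) = 6 - ((y + y**2)*(-8) - 7) = 6 - ((-8*y - 8*y**2) - 7) = 6 - (-7 - 8*y - 8*y**2) = 6 + (7 + 8*y + 8*y**2) = 13 + 8*y + 8*y**2)
(1/C(j(-8, -3)) + 15249) + 154729 = (1/(13 + 8*(2*sqrt((-3)**2 + (-8)**2)) + 8*(2*sqrt((-3)**2 + (-8)**2))**2) + 15249) + 154729 = (1/(13 + 8*(2*sqrt(9 + 64)) + 8*(2*sqrt(9 + 64))**2) + 15249) + 154729 = (1/(13 + 8*(2*sqrt(73)) + 8*(2*sqrt(73))**2) + 15249) + 154729 = (1/(13 + 16*sqrt(73) + 8*292) + 15249) + 154729 = (1/(13 + 16*sqrt(73) + 2336) + 15249) + 154729 = (1/(2349 + 16*sqrt(73)) + 15249) + 154729 = (15249 + 1/(2349 + 16*sqrt(73))) + 154729 = 169978 + 1/(2349 + 16*sqrt(73))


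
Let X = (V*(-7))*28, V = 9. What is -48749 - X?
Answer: -46985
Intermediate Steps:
X = -1764 (X = (9*(-7))*28 = -63*28 = -1764)
-48749 - X = -48749 - 1*(-1764) = -48749 + 1764 = -46985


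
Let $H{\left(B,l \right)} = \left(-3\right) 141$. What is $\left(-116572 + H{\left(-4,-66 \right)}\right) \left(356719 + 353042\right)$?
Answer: $-83038488195$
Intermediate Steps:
$H{\left(B,l \right)} = -423$
$\left(-116572 + H{\left(-4,-66 \right)}\right) \left(356719 + 353042\right) = \left(-116572 - 423\right) \left(356719 + 353042\right) = \left(-116995\right) 709761 = -83038488195$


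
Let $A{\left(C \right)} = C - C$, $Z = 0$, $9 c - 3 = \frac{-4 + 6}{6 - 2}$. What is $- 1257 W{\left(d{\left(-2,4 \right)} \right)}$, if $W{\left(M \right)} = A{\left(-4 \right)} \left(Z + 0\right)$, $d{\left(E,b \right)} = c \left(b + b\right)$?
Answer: $0$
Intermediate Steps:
$c = \frac{7}{18}$ ($c = \frac{1}{3} + \frac{\left(-4 + 6\right) \frac{1}{6 - 2}}{9} = \frac{1}{3} + \frac{2 \cdot \frac{1}{4}}{9} = \frac{1}{3} + \frac{1}{9} \cdot \frac{1}{2} = \frac{1}{3} + \frac{1}{18} = \frac{7}{18} \approx 0.38889$)
$A{\left(C \right)} = 0$
$d{\left(E,b \right)} = \frac{7 b}{9}$ ($d{\left(E,b \right)} = \frac{7 \left(b + b\right)}{18} = \frac{7 \cdot 2 b}{18} = \frac{7 b}{9}$)
$W{\left(M \right)} = 0$ ($W{\left(M \right)} = 0 \left(0 + 0\right) = 0 \cdot 0 = 0$)
$- 1257 W{\left(d{\left(-2,4 \right)} \right)} = \left(-1257\right) 0 = 0$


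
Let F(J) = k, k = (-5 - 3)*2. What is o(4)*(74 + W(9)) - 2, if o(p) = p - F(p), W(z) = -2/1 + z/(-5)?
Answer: 1402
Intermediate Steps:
k = -16 (k = -8*2 = -16)
F(J) = -16
W(z) = -2 - z/5 (W(z) = -2*1 + z*(-1/5) = -2 - z/5)
o(p) = 16 + p (o(p) = p - 1*(-16) = p + 16 = 16 + p)
o(4)*(74 + W(9)) - 2 = (16 + 4)*(74 + (-2 - 1/5*9)) - 2 = 20*(74 + (-2 - 9/5)) - 2 = 20*(74 - 19/5) - 2 = 20*(351/5) - 2 = 1404 - 2 = 1402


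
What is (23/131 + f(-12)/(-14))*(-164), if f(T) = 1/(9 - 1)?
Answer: -100245/3668 ≈ -27.330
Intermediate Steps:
f(T) = ⅛ (f(T) = 1/8 = ⅛)
(23/131 + f(-12)/(-14))*(-164) = (23/131 + (⅛)/(-14))*(-164) = (23*(1/131) + (⅛)*(-1/14))*(-164) = (23/131 - 1/112)*(-164) = (2445/14672)*(-164) = -100245/3668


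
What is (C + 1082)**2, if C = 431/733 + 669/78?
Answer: 432449534567241/363207364 ≈ 1.1906e+6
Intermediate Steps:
C = 174665/19058 (C = 431*(1/733) + 669*(1/78) = 431/733 + 223/26 = 174665/19058 ≈ 9.1649)
(C + 1082)**2 = (174665/19058 + 1082)**2 = (20795421/19058)**2 = 432449534567241/363207364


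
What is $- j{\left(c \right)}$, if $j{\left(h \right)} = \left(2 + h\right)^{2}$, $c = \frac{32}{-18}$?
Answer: $- \frac{4}{81} \approx -0.049383$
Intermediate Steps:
$c = - \frac{16}{9}$ ($c = 32 \left(- \frac{1}{18}\right) = - \frac{16}{9} \approx -1.7778$)
$- j{\left(c \right)} = - \left(2 - \frac{16}{9}\right)^{2} = - \left(\frac{2}{9}\right)^{2} = \left(-1\right) \frac{4}{81} = - \frac{4}{81}$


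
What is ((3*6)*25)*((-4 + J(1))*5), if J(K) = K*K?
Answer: -6750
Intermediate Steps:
J(K) = K²
((3*6)*25)*((-4 + J(1))*5) = ((3*6)*25)*((-4 + 1²)*5) = (18*25)*((-4 + 1)*5) = 450*(-3*5) = 450*(-15) = -6750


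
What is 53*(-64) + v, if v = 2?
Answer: -3390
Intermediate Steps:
53*(-64) + v = 53*(-64) + 2 = -3392 + 2 = -3390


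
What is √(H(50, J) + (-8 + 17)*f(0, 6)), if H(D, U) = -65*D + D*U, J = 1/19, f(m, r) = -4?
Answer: 4*I*√74081/19 ≈ 57.301*I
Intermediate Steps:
J = 1/19 ≈ 0.052632
√(H(50, J) + (-8 + 17)*f(0, 6)) = √(50*(-65 + 1/19) + (-8 + 17)*(-4)) = √(50*(-1234/19) + 9*(-4)) = √(-61700/19 - 36) = √(-62384/19) = 4*I*√74081/19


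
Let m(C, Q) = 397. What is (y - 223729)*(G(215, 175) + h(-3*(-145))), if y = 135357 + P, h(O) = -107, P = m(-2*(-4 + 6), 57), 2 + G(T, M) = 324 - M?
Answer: -3519000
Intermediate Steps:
G(T, M) = 322 - M (G(T, M) = -2 + (324 - M) = 322 - M)
P = 397
y = 135754 (y = 135357 + 397 = 135754)
(y - 223729)*(G(215, 175) + h(-3*(-145))) = (135754 - 223729)*((322 - 1*175) - 107) = -87975*((322 - 175) - 107) = -87975*(147 - 107) = -87975*40 = -3519000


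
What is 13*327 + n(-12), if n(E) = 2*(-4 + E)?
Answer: 4219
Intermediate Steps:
n(E) = -8 + 2*E
13*327 + n(-12) = 13*327 + (-8 + 2*(-12)) = 4251 + (-8 - 24) = 4251 - 32 = 4219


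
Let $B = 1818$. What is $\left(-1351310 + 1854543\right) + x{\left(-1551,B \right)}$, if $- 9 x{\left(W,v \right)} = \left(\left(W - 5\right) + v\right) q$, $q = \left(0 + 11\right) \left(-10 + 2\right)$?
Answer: $\frac{4552153}{9} \approx 5.058 \cdot 10^{5}$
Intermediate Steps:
$q = -88$ ($q = 11 \left(-8\right) = -88$)
$x{\left(W,v \right)} = - \frac{440}{9} + \frac{88 W}{9} + \frac{88 v}{9}$ ($x{\left(W,v \right)} = - \frac{\left(\left(W - 5\right) + v\right) \left(-88\right)}{9} = - \frac{\left(\left(-5 + W\right) + v\right) \left(-88\right)}{9} = - \frac{\left(-5 + W + v\right) \left(-88\right)}{9} = - \frac{440 - 88 W - 88 v}{9} = - \frac{440}{9} + \frac{88 W}{9} + \frac{88 v}{9}$)
$\left(-1351310 + 1854543\right) + x{\left(-1551,B \right)} = \left(-1351310 + 1854543\right) + \left(- \frac{440}{9} + \frac{88}{9} \left(-1551\right) + \frac{88}{9} \cdot 1818\right) = 503233 - - \frac{23056}{9} = 503233 + \frac{23056}{9} = \frac{4552153}{9}$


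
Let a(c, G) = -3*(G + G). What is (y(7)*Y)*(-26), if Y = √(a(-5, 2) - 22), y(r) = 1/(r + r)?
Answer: -13*I*√34/7 ≈ -10.829*I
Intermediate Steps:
a(c, G) = -6*G
y(r) = 1/(2*r)
Y = I*√34 (Y = √(-6*2 - 22) = √(-12 - 22) = √(-34) = I*√34 ≈ 5.8309*I)
(y(7)*Y)*(-26) = (((½)/7)*(I*√34))*(-26) = (((½)*(⅐))*(I*√34))*(-26) = ((I*√34)/14)*(-26) = (I*√34/14)*(-26) = -13*I*√34/7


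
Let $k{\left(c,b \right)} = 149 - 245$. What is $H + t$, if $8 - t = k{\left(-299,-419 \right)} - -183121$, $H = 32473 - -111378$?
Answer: $-39166$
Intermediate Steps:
$k{\left(c,b \right)} = -96$ ($k{\left(c,b \right)} = 149 - 245 = -96$)
$H = 143851$ ($H = 32473 + 111378 = 143851$)
$t = -183017$ ($t = 8 - \left(-96 - -183121\right) = 8 - \left(-96 + 183121\right) = 8 - 183025 = -183017$)
$H + t = 143851 - 183017 = -39166$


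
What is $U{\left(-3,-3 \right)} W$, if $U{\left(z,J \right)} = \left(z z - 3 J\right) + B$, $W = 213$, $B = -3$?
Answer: $3195$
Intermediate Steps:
$U{\left(z,J \right)} = -3 + z^{2} - 3 J$ ($U{\left(z,J \right)} = \left(z z - 3 J\right) - 3 = \left(z^{2} - 3 J\right) - 3 = -3 + z^{2} - 3 J$)
$U{\left(-3,-3 \right)} W = \left(-3 + \left(-3\right)^{2} - -9\right) 213 = \left(-3 + 9 + 9\right) 213 = 15 \cdot 213 = 3195$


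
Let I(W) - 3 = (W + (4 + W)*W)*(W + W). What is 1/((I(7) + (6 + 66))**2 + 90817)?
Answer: 1/1655818 ≈ 6.0393e-7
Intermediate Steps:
I(W) = 3 + 2*W*(W + W*(4 + W)) (I(W) = 3 + (W + (4 + W)*W)*(W + W) = 3 + (W + W*(4 + W))*(2*W) = 3 + 2*W*(W + W*(4 + W)))
1/((I(7) + (6 + 66))**2 + 90817) = 1/(((3 + 2*7**3 + 10*7**2) + (6 + 66))**2 + 90817) = 1/(((3 + 2*343 + 10*49) + 72)**2 + 90817) = 1/(((3 + 686 + 490) + 72)**2 + 90817) = 1/((1179 + 72)**2 + 90817) = 1/(1251**2 + 90817) = 1/(1565001 + 90817) = 1/1655818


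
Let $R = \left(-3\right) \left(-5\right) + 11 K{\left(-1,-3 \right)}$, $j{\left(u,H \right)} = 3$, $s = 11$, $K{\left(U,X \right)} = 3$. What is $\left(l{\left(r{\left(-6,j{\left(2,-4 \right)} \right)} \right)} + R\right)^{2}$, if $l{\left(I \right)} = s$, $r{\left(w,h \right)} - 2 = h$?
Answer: $3481$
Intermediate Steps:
$r{\left(w,h \right)} = 2 + h$
$l{\left(I \right)} = 11$
$R = 48$ ($R = \left(-3\right) \left(-5\right) + 11 \cdot 3 = 15 + 33 = 48$)
$\left(l{\left(r{\left(-6,j{\left(2,-4 \right)} \right)} \right)} + R\right)^{2} = \left(11 + 48\right)^{2} = 59^{2} = 3481$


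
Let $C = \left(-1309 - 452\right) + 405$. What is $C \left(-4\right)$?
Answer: $5424$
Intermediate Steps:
$C = -1356$ ($C = -1761 + 405 = -1356$)
$C \left(-4\right) = \left(-1356\right) \left(-4\right) = 5424$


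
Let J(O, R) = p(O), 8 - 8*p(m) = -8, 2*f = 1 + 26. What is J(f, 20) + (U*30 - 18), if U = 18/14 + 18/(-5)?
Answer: -598/7 ≈ -85.429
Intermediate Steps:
f = 27/2 (f = (1 + 26)/2 = (½)*27 = 27/2 ≈ 13.500)
p(m) = 2 (p(m) = 1 - ⅛*(-8) = 1 + 1 = 2)
J(O, R) = 2
U = -81/35 (U = 18*(1/14) + 18*(-⅕) = 9/7 - 18/5 = -81/35 ≈ -2.3143)
J(f, 20) + (U*30 - 18) = 2 + (-81/35*30 - 18) = 2 + (-486/7 - 18) = 2 - 612/7 = -598/7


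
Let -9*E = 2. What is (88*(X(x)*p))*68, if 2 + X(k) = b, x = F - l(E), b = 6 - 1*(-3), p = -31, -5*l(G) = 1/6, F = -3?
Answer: -1298528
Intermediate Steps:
E = -2/9 (E = -1/9*2 = -2/9 ≈ -0.22222)
l(G) = -1/30 (l(G) = -1/5/6 = -1/5*1/6 = -1/30)
b = 9 (b = 6 + 3 = 9)
x = -89/30 (x = -3 - 1*(-1/30) = -3 + 1/30 = -89/30 ≈ -2.9667)
X(k) = 7 (X(k) = -2 + 9 = 7)
(88*(X(x)*p))*68 = (88*(7*(-31)))*68 = (88*(-217))*68 = -19096*68 = -1298528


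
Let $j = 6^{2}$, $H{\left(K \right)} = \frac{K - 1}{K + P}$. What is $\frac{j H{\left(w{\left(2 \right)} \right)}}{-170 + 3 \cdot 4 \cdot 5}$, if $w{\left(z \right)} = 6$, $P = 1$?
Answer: $- \frac{18}{77} \approx -0.23377$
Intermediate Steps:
$H{\left(K \right)} = \frac{-1 + K}{1 + K}$ ($H{\left(K \right)} = \frac{K - 1}{K + 1} = \frac{-1 + K}{1 + K}$)
$j = 36$
$\frac{j H{\left(w{\left(2 \right)} \right)}}{-170 + 3 \cdot 4 \cdot 5} = \frac{36 \frac{-1 + 6}{1 + 6}}{-170 + 3 \cdot 4 \cdot 5} = \frac{36 \cdot \frac{1}{7} \cdot 5}{-170 + 12 \cdot 5} = \frac{36 \cdot \frac{1}{7} \cdot 5}{-170 + 60} = \frac{36 \cdot \frac{5}{7}}{-110} = \frac{180}{7} \left(- \frac{1}{110}\right) = - \frac{18}{77}$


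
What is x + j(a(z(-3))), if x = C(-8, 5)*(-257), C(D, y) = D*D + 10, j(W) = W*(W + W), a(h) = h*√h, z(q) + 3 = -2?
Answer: -19268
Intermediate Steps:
z(q) = -5 (z(q) = -3 - 2 = -5)
a(h) = h^(3/2)
j(W) = 2*W² (j(W) = W*(2*W) = 2*W²)
C(D, y) = 10 + D² (C(D, y) = D² + 10 = 10 + D²)
x = -19018 (x = (10 + (-8)²)*(-257) = (10 + 64)*(-257) = 74*(-257) = -19018)
x + j(a(z(-3))) = -19018 + 2*((-5)^(3/2))² = -19018 + 2*(-5*I*√5)² = -19018 + 2*(-125) = -19018 - 250 = -19268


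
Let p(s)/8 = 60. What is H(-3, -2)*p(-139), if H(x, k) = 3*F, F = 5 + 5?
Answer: 14400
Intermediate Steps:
F = 10
H(x, k) = 30 (H(x, k) = 3*10 = 30)
p(s) = 480 (p(s) = 8*60 = 480)
H(-3, -2)*p(-139) = 30*480 = 14400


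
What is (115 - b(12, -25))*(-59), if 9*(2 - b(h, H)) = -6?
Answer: -19883/3 ≈ -6627.7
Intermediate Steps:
b(h, H) = 8/3 (b(h, H) = 2 - ⅑*(-6) = 2 + ⅔ = 8/3)
(115 - b(12, -25))*(-59) = (115 - 1*8/3)*(-59) = (115 - 8/3)*(-59) = (337/3)*(-59) = -19883/3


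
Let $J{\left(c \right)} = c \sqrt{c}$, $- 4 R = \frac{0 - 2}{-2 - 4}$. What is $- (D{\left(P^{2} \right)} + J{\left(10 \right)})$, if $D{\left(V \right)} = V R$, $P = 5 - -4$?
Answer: $\frac{27}{4} - 10 \sqrt{10} \approx -24.873$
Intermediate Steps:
$P = 9$ ($P = 5 + 4 = 9$)
$R = - \frac{1}{12}$ ($R = - \frac{\left(0 - 2\right) \frac{1}{-2 - 4}}{4} = - \frac{\left(-2\right) \frac{1}{-6}}{4} = - \frac{\left(-2\right) \left(- \frac{1}{6}\right)}{4} = \left(- \frac{1}{4}\right) \frac{1}{3} = - \frac{1}{12} \approx -0.083333$)
$J{\left(c \right)} = c^{\frac{3}{2}}$
$D{\left(V \right)} = - \frac{V}{12}$ ($D{\left(V \right)} = V \left(- \frac{1}{12}\right) = - \frac{V}{12}$)
$- (D{\left(P^{2} \right)} + J{\left(10 \right)}) = - (- \frac{9^{2}}{12} + 10^{\frac{3}{2}}) = - (\left(- \frac{1}{12}\right) 81 + 10 \sqrt{10}) = - (- \frac{27}{4} + 10 \sqrt{10}) = \frac{27}{4} - 10 \sqrt{10}$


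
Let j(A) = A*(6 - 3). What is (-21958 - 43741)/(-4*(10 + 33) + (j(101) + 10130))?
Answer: -65699/10261 ≈ -6.4028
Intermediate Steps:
j(A) = 3*A (j(A) = A*3 = 3*A)
(-21958 - 43741)/(-4*(10 + 33) + (j(101) + 10130)) = (-21958 - 43741)/(-4*(10 + 33) + (3*101 + 10130)) = -65699/(-4*43 + (303 + 10130)) = -65699/(-172 + 10433) = -65699/10261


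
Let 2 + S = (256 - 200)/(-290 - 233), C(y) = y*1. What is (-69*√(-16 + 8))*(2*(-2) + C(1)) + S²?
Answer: 1214404/273529 + 414*I*√2 ≈ 4.4398 + 585.48*I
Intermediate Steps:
C(y) = y
S = -1102/523 (S = -2 + (256 - 200)/(-290 - 233) = -2 + 56/(-523) = -2 + 56*(-1/523) = -2 - 56/523 = -1102/523 ≈ -2.1071)
(-69*√(-16 + 8))*(2*(-2) + C(1)) + S² = (-69*√(-16 + 8))*(2*(-2) + 1) + (-1102/523)² = (-138*I*√2)*(-4 + 1) + 1214404/273529 = -138*I*√2*(-3) + 1214404/273529 = 414*I*√2 + 1214404/273529 = 1214404/273529 + 414*I*√2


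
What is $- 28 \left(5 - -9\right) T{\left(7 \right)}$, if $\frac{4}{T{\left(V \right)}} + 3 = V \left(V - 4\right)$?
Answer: $- \frac{784}{9} \approx -87.111$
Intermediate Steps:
$T{\left(V \right)} = \frac{4}{-3 + V \left(-4 + V\right)}$ ($T{\left(V \right)} = \frac{4}{-3 + V \left(V - 4\right)} = \frac{4}{-3 + V \left(-4 + V\right)}$)
$- 28 \left(5 - -9\right) T{\left(7 \right)} = - 28 \left(5 - -9\right) \frac{4}{-3 + 7^{2} - 28} = - 28 \left(5 + 9\right) \frac{4}{-3 + 49 - 28} = \left(-28\right) 14 \cdot \frac{4}{18} = - 392 \cdot 4 \cdot \frac{1}{18} = \left(-392\right) \frac{2}{9} = - \frac{784}{9}$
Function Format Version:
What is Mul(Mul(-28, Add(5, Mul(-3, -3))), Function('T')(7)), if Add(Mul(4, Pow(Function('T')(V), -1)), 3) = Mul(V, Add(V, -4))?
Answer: Rational(-784, 9) ≈ -87.111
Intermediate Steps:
Function('T')(V) = Mul(4, Pow(Add(-3, Mul(V, Add(-4, V))), -1)) (Function('T')(V) = Mul(4, Pow(Add(-3, Mul(V, Add(V, -4))), -1)) = Mul(4, Pow(Add(-3, Mul(V, Add(-4, V))), -1)))
Mul(Mul(-28, Add(5, Mul(-3, -3))), Function('T')(7)) = Mul(Mul(-28, Add(5, Mul(-3, -3))), Mul(4, Pow(Add(-3, Pow(7, 2), Mul(-4, 7)), -1))) = Mul(Mul(-28, Add(5, 9)), Mul(4, Pow(Add(-3, 49, -28), -1))) = Mul(Mul(-28, 14), Mul(4, Pow(18, -1))) = Mul(-392, Mul(4, Rational(1, 18))) = Mul(-392, Rational(2, 9)) = Rational(-784, 9)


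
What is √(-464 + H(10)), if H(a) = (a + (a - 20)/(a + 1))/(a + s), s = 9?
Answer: 18*I*√62491/209 ≈ 21.53*I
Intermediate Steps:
H(a) = (a + (-20 + a)/(1 + a))/(9 + a) (H(a) = (a + (a - 20)/(a + 1))/(a + 9) = (a + (-20 + a)/(1 + a))/(9 + a))
√(-464 + H(10)) = √(-464 + (-20 + 10² + 2*10)/(9 + 10² + 10*10)) = √(-464 + (-20 + 100 + 20)/(9 + 100 + 100)) = √(-464 + 100/209) = √(-96876/209) = 18*I*√62491/209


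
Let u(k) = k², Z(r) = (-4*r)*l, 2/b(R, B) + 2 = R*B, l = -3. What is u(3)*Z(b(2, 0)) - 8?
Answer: -116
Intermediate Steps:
b(R, B) = 2/(-2 + B*R) (b(R, B) = 2/(-2 + R*B) = 2/(-2 + B*R))
Z(r) = 12*r (Z(r) = -4*r*(-3) = 12*r)
u(3)*Z(b(2, 0)) - 8 = 3²*(12*(2/(-2 + 0*2))) - 8 = 9*(12*(2/(-2 + 0))) - 8 = 9*(12*(2/(-2))) - 8 = 9*(12*(2*(-½))) - 8 = 9*(12*(-1)) - 8 = 9*(-12) - 8 = -108 - 8 = -116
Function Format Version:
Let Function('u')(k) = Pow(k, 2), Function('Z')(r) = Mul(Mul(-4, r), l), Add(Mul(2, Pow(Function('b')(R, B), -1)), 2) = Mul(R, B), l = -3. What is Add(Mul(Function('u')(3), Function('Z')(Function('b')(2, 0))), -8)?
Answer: -116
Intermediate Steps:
Function('b')(R, B) = Mul(2, Pow(Add(-2, Mul(B, R)), -1)) (Function('b')(R, B) = Mul(2, Pow(Add(-2, Mul(R, B)), -1)) = Mul(2, Pow(Add(-2, Mul(B, R)), -1)))
Function('Z')(r) = Mul(12, r) (Function('Z')(r) = Mul(Mul(-4, r), -3) = Mul(12, r))
Add(Mul(Function('u')(3), Function('Z')(Function('b')(2, 0))), -8) = Add(Mul(Pow(3, 2), Mul(12, Mul(2, Pow(Add(-2, Mul(0, 2)), -1)))), -8) = Add(Mul(9, Mul(12, Mul(2, Pow(Add(-2, 0), -1)))), -8) = Add(Mul(9, Mul(12, Mul(2, Pow(-2, -1)))), -8) = Add(Mul(9, Mul(12, Mul(2, Rational(-1, 2)))), -8) = Add(Mul(9, Mul(12, -1)), -8) = Add(Mul(9, -12), -8) = Add(-108, -8) = -116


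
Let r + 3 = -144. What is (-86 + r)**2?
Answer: 54289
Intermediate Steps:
r = -147 (r = -3 - 144 = -147)
(-86 + r)**2 = (-86 - 147)**2 = (-233)**2 = 54289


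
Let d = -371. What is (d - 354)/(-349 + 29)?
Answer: 145/64 ≈ 2.2656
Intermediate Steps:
(d - 354)/(-349 + 29) = (-371 - 354)/(-349 + 29) = -725/(-320) = -725*(-1/320) = 145/64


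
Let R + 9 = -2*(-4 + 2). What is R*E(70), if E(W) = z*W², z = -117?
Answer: 2866500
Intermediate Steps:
R = -5 (R = -9 - 2*(-4 + 2) = -9 - 2*(-2) = -9 + 4 = -5)
E(W) = -117*W²
R*E(70) = -(-585)*70² = -(-585)*4900 = -5*(-573300) = 2866500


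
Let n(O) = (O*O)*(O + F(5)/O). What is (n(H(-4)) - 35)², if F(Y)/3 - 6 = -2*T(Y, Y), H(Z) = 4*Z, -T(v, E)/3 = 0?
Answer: 19527561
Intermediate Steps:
T(v, E) = 0 (T(v, E) = -3*0 = 0)
F(Y) = 18 (F(Y) = 18 + 3*(-2*0) = 18 + 3*0 = 18 + 0 = 18)
n(O) = O²*(O + 18/O) (n(O) = (O*O)*(O + 18/O) = O²*(O + 18/O))
(n(H(-4)) - 35)² = ((4*(-4))*(18 + (4*(-4))²) - 35)² = (-16*(18 + (-16)²) - 35)² = (-16*(18 + 256) - 35)² = (-16*274 - 35)² = (-4384 - 35)² = (-4419)² = 19527561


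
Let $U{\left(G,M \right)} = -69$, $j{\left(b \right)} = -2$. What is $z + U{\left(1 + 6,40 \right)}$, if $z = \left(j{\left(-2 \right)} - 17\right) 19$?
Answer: $-430$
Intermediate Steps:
$z = -361$ ($z = \left(-2 - 17\right) 19 = \left(-19\right) 19 = -361$)
$z + U{\left(1 + 6,40 \right)} = -361 - 69 = -430$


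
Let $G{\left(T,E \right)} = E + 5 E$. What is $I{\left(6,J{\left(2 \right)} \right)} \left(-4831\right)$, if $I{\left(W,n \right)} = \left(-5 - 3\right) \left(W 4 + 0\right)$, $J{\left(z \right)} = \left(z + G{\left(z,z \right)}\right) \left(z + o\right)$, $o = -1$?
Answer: $927552$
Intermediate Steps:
$G{\left(T,E \right)} = 6 E$
$J{\left(z \right)} = 7 z \left(-1 + z\right)$ ($J{\left(z \right)} = \left(z + 6 z\right) \left(z - 1\right) = 7 z \left(-1 + z\right)$)
$I{\left(W,n \right)} = - 32 W$ ($I{\left(W,n \right)} = - 8 \left(4 W + 0\right) = - 8 \cdot 4 W = - 32 W$)
$I{\left(6,J{\left(2 \right)} \right)} \left(-4831\right) = \left(-32\right) 6 \left(-4831\right) = \left(-192\right) \left(-4831\right) = 927552$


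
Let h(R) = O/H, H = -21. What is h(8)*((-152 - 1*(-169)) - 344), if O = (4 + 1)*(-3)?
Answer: -1635/7 ≈ -233.57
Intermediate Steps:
O = -15 (O = 5*(-3) = -15)
h(R) = 5/7 (h(R) = -15/(-21) = -15*(-1/21) = 5/7)
h(8)*((-152 - 1*(-169)) - 344) = 5*((-152 - 1*(-169)) - 344)/7 = 5*((-152 + 169) - 344)/7 = 5*(17 - 344)/7 = (5/7)*(-327) = -1635/7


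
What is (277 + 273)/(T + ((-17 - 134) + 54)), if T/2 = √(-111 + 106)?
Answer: -53350/9429 - 1100*I*√5/9429 ≈ -5.6581 - 0.26086*I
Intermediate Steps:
T = 2*I*√5 (T = 2*√(-111 + 106) = 2*√(-5) = 2*(I*√5) = 2*I*√5 ≈ 4.4721*I)
(277 + 273)/(T + ((-17 - 134) + 54)) = (277 + 273)/(2*I*√5 + ((-17 - 134) + 54)) = 550/(2*I*√5 + (-151 + 54)) = 550/(2*I*√5 - 97) = 550/(-97 + 2*I*√5)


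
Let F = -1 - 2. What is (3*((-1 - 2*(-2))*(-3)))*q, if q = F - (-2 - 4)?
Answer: -81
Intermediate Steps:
F = -3
q = 3 (q = -3 - (-2 - 4) = -3 - 1*(-6) = -3 + 6 = 3)
(3*((-1 - 2*(-2))*(-3)))*q = (3*((-1 - 2*(-2))*(-3)))*3 = (3*((-1 + 4)*(-3)))*3 = (3*(3*(-3)))*3 = (3*(-9))*3 = -27*3 = -81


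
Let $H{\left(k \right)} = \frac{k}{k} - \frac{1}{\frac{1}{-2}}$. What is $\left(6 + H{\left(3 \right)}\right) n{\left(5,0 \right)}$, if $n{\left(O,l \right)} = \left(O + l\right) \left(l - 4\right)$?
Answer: $-180$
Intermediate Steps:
$n{\left(O,l \right)} = \left(-4 + l\right) \left(O + l\right)$ ($n{\left(O,l \right)} = \left(O + l\right) \left(-4 + l\right) = \left(-4 + l\right) \left(O + l\right)$)
$H{\left(k \right)} = 3$ ($H{\left(k \right)} = 1 - \frac{1}{- \frac{1}{2}} = 1 - -2 = 1 + 2 = 3$)
$\left(6 + H{\left(3 \right)}\right) n{\left(5,0 \right)} = \left(6 + 3\right) \left(0^{2} - 20 - 0 + 5 \cdot 0\right) = 9 \left(0 - 20 + 0 + 0\right) = 9 \left(-20\right) = -180$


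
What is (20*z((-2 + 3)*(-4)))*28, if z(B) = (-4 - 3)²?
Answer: 27440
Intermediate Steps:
z(B) = 49 (z(B) = (-7)² = 49)
(20*z((-2 + 3)*(-4)))*28 = (20*49)*28 = 980*28 = 27440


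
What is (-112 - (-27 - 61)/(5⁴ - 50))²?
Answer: 4136033344/330625 ≈ 12510.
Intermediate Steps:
(-112 - (-27 - 61)/(5⁴ - 50))² = (-112 - (-88)/(625 - 50))² = (-112 - (-88)/575)² = (-112 - 1*(-88/575))² = (-112 + 88/575)² = (-64312/575)² = 4136033344/330625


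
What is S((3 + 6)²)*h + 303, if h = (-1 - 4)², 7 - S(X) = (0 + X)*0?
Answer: 478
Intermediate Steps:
S(X) = 7 (S(X) = 7 - (0 + X)*0 = 7 - X*0 = 7 - 1*0 = 7 + 0 = 7)
h = 25 (h = (-5)² = 25)
S((3 + 6)²)*h + 303 = 7*25 + 303 = 175 + 303 = 478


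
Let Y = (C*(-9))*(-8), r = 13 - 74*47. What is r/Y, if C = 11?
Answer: -35/8 ≈ -4.3750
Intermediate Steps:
r = -3465 (r = 13 - 3478 = -3465)
Y = 792 (Y = (11*(-9))*(-8) = -99*(-8) = 792)
r/Y = -3465/792 = -3465*1/792 = -35/8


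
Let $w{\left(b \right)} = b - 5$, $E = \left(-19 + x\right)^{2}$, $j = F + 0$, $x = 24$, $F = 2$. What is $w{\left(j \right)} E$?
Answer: $-75$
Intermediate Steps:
$j = 2$ ($j = 2 + 0 = 2$)
$E = 25$ ($E = \left(-19 + 24\right)^{2} = 5^{2} = 25$)
$w{\left(b \right)} = -5 + b$ ($w{\left(b \right)} = b - 5 = -5 + b$)
$w{\left(j \right)} E = \left(-5 + 2\right) 25 = \left(-3\right) 25 = -75$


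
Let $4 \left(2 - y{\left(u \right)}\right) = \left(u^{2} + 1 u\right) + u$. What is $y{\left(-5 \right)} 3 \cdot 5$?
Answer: $- \frac{105}{4} \approx -26.25$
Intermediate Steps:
$y{\left(u \right)} = 2 - \frac{u}{2} - \frac{u^{2}}{4}$ ($y{\left(u \right)} = 2 - \frac{\left(u^{2} + 1 u\right) + u}{4} = 2 - \frac{\left(u^{2} + u\right) + u}{4} = 2 - \frac{\left(u + u^{2}\right) + u}{4} = 2 - \frac{u^{2} + 2 u}{4} = 2 - \left(\frac{u}{2} + \frac{u^{2}}{4}\right) = 2 - \frac{u}{2} - \frac{u^{2}}{4}$)
$y{\left(-5 \right)} 3 \cdot 5 = \left(2 - - \frac{5}{2} - \frac{\left(-5\right)^{2}}{4}\right) 3 \cdot 5 = \left(2 + \frac{5}{2} - \frac{25}{4}\right) 3 \cdot 5 = \left(- \frac{7}{4}\right) 3 \cdot 5 = \left(- \frac{21}{4}\right) 5 = - \frac{105}{4}$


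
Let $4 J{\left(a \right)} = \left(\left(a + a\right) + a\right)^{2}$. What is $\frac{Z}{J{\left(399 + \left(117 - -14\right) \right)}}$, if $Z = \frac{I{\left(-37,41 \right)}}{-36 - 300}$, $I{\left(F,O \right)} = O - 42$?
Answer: $\frac{1}{212360400} \approx 4.709 \cdot 10^{-9}$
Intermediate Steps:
$I{\left(F,O \right)} = -42 + O$
$J{\left(a \right)} = \frac{9 a^{2}}{4}$ ($J{\left(a \right)} = \frac{\left(\left(a + a\right) + a\right)^{2}}{4} = \frac{\left(2 a + a\right)^{2}}{4} = \frac{\left(3 a\right)^{2}}{4} = \frac{9 a^{2}}{4}$)
$Z = \frac{1}{336}$ ($Z = \frac{-42 + 41}{-36 - 300} = - \frac{1}{-336} = \left(-1\right) \left(- \frac{1}{336}\right) = \frac{1}{336} \approx 0.0029762$)
$\frac{Z}{J{\left(399 + \left(117 - -14\right) \right)}} = \frac{1}{336 \frac{9 \left(399 + \left(117 - -14\right)\right)^{2}}{4}} = \frac{1}{336 \frac{9 \left(399 + \left(117 + 14\right)\right)^{2}}{4}} = \frac{1}{336 \frac{9 \left(399 + 131\right)^{2}}{4}} = \frac{1}{336 \frac{9 \cdot 530^{2}}{4}} = \frac{1}{336 \cdot \frac{9}{4} \cdot 280900} = \frac{1}{336 \cdot 632025} = \frac{1}{336} \cdot \frac{1}{632025} = \frac{1}{212360400}$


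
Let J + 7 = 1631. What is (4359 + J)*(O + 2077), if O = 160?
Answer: 13383971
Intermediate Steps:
J = 1624 (J = -7 + 1631 = 1624)
(4359 + J)*(O + 2077) = (4359 + 1624)*(160 + 2077) = 5983*2237 = 13383971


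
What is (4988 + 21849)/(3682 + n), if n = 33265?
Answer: 26837/36947 ≈ 0.72637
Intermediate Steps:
(4988 + 21849)/(3682 + n) = (4988 + 21849)/(3682 + 33265) = 26837/36947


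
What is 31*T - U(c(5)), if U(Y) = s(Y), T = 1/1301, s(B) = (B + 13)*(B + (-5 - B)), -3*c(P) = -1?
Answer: 260293/3903 ≈ 66.690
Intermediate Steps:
c(P) = ⅓ (c(P) = -⅓*(-1) = ⅓)
s(B) = -65 - 5*B (s(B) = (13 + B)*(-5) = -65 - 5*B)
T = 1/1301 ≈ 0.00076864
U(Y) = -65 - 5*Y
31*T - U(c(5)) = 31*(1/1301) - (-65 - 5*⅓) = 31/1301 - (-65 - 5/3) = 31/1301 - 1*(-200/3) = 31/1301 + 200/3 = 260293/3903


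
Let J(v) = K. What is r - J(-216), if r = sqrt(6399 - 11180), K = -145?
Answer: 145 + I*sqrt(4781) ≈ 145.0 + 69.145*I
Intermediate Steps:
r = I*sqrt(4781) (r = sqrt(-4781) = I*sqrt(4781) ≈ 69.145*I)
J(v) = -145
r - J(-216) = I*sqrt(4781) - 1*(-145) = I*sqrt(4781) + 145 = 145 + I*sqrt(4781)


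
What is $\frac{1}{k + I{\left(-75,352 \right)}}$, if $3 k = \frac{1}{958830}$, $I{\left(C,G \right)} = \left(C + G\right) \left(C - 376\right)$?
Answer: $- \frac{2876490}{359351266229} \approx -8.0047 \cdot 10^{-6}$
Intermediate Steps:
$I{\left(C,G \right)} = \left(-376 + C\right) \left(C + G\right)$ ($I{\left(C,G \right)} = \left(C + G\right) \left(-376 + C\right) = \left(-376 + C\right) \left(C + G\right)$)
$k = \frac{1}{2876490}$ ($k = \frac{1}{3 \cdot 958830} = \frac{1}{3} \cdot \frac{1}{958830} = \frac{1}{2876490} \approx 3.4765 \cdot 10^{-7}$)
$\frac{1}{k + I{\left(-75,352 \right)}} = \frac{1}{\frac{1}{2876490} - \left(130552 - 5625\right)} = \frac{1}{\frac{1}{2876490} + \left(5625 + 28200 - 132352 - 26400\right)} = \frac{1}{\frac{1}{2876490} - 124927} = \frac{1}{- \frac{359351266229}{2876490}} = - \frac{2876490}{359351266229}$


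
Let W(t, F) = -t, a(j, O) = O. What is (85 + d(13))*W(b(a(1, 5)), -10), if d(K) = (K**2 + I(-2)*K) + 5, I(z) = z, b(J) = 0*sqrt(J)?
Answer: 0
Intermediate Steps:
b(J) = 0
d(K) = 5 + K**2 - 2*K (d(K) = (K**2 - 2*K) + 5 = 5 + K**2 - 2*K)
(85 + d(13))*W(b(a(1, 5)), -10) = (85 + (5 + 13**2 - 2*13))*(-1*0) = (85 + (5 + 169 - 26))*0 = (85 + 148)*0 = 233*0 = 0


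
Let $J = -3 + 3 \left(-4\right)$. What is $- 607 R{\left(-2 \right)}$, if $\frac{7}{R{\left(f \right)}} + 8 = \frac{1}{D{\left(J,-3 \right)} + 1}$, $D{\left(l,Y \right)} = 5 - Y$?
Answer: $\frac{38241}{71} \approx 538.61$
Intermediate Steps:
$J = -15$ ($J = -3 - 12 = -15$)
$R{\left(f \right)} = - \frac{63}{71}$ ($R{\left(f \right)} = \frac{7}{-8 + \frac{1}{\left(5 - -3\right) + 1}} = \frac{7}{-8 + \frac{1}{\left(5 + 3\right) + 1}} = \frac{7}{-8 + \frac{1}{8 + 1}} = \frac{7}{-8 + \frac{1}{9}} = \frac{7}{- \frac{71}{9}} = 7 \left(- \frac{9}{71}\right) = - \frac{63}{71}$)
$- 607 R{\left(-2 \right)} = \left(-607\right) \left(- \frac{63}{71}\right) = \frac{38241}{71}$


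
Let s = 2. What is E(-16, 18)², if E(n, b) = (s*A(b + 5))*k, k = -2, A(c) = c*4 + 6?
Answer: 153664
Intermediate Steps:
A(c) = 6 + 4*c (A(c) = 4*c + 6 = 6 + 4*c)
E(n, b) = -104 - 16*b (E(n, b) = (2*(6 + 4*(b + 5)))*(-2) = (2*(6 + 4*(5 + b)))*(-2) = (2*(6 + (20 + 4*b)))*(-2) = (2*(26 + 4*b))*(-2) = (52 + 8*b)*(-2) = -104 - 16*b)
E(-16, 18)² = (-104 - 16*18)² = (-104 - 288)² = (-392)² = 153664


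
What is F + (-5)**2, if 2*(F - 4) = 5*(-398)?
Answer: -966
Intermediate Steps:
F = -991 (F = 4 + (5*(-398))/2 = 4 + (1/2)*(-1990) = 4 - 995 = -991)
F + (-5)**2 = -991 + (-5)**2 = -991 + 25 = -966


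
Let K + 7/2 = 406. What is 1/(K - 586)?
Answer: -2/367 ≈ -0.0054496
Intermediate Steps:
K = 805/2 (K = -7/2 + 406 = 805/2 ≈ 402.50)
1/(K - 586) = 1/(805/2 - 586) = 1/(-367/2) = -2/367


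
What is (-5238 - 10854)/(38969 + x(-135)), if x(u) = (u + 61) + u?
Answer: -1341/3230 ≈ -0.41517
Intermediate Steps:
x(u) = 61 + 2*u (x(u) = (61 + u) + u = 61 + 2*u)
(-5238 - 10854)/(38969 + x(-135)) = (-5238 - 10854)/(38969 + (61 + 2*(-135))) = -16092/(38969 + (61 - 270)) = -16092/(38969 - 209) = -16092/38760 = -16092*1/38760 = -1341/3230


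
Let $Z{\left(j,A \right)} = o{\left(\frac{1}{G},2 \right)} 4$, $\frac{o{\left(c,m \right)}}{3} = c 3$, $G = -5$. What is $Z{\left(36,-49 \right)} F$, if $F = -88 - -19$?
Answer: $\frac{2484}{5} \approx 496.8$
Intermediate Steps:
$o{\left(c,m \right)} = 9 c$ ($o{\left(c,m \right)} = 3 c 3 = 3 \cdot 3 c = 9 c$)
$F = -69$ ($F = -88 + 19 = -69$)
$Z{\left(j,A \right)} = - \frac{36}{5}$ ($Z{\left(j,A \right)} = \frac{9}{-5} \cdot 4 = 9 \left(- \frac{1}{5}\right) 4 = \left(- \frac{9}{5}\right) 4 = - \frac{36}{5}$)
$Z{\left(36,-49 \right)} F = \left(- \frac{36}{5}\right) \left(-69\right) = \frac{2484}{5}$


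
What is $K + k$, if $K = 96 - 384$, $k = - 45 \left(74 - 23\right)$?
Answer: $-2583$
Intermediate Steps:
$k = -2295$ ($k = \left(-45\right) 51 = -2295$)
$K = -288$ ($K = 96 - 384 = -288$)
$K + k = -288 - 2295 = -2583$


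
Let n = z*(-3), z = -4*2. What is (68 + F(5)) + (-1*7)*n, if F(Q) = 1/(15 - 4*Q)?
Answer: -501/5 ≈ -100.20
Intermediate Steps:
z = -8
n = 24 (n = -8*(-3) = 24)
(68 + F(5)) + (-1*7)*n = (68 - 1/(-15 + 4*5)) - 1*7*24 = (68 - 1/(-15 + 20)) - 7*24 = (68 - 1/5) - 168 = (68 - 1*⅕) - 168 = (68 - ⅕) - 168 = 339/5 - 168 = -501/5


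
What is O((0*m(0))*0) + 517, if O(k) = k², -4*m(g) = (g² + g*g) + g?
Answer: 517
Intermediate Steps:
m(g) = -g²/2 - g/4 (m(g) = -((g² + g*g) + g)/4 = -((g² + g²) + g)/4 = -(2*g² + g)/4 = -(g + 2*g²)/4 = -g²/2 - g/4)
O((0*m(0))*0) + 517 = ((0*(-¼*0*(1 + 2*0)))*0)² + 517 = ((0*(-¼*0*(1 + 0)))*0)² + 517 = ((0*(-¼*0*1))*0)² + 517 = ((0*0)*0)² + 517 = (0*0)² + 517 = 0² + 517 = 0 + 517 = 517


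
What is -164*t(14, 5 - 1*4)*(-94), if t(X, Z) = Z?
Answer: 15416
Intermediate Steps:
-164*t(14, 5 - 1*4)*(-94) = -164*(5 - 1*4)*(-94) = -164*(5 - 4)*(-94) = -164*1*(-94) = -164*(-94) = 15416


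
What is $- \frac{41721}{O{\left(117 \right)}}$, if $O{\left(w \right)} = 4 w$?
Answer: $- \frac{13907}{156} \approx -89.147$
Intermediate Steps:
$- \frac{41721}{O{\left(117 \right)}} = - \frac{41721}{4 \cdot 117} = - \frac{41721}{468} = \left(-41721\right) \frac{1}{468} = - \frac{13907}{156}$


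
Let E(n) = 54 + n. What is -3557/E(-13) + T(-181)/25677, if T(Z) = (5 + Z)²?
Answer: -90063073/1052757 ≈ -85.550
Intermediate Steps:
-3557/E(-13) + T(-181)/25677 = -3557/(54 - 13) + (5 - 181)²/25677 = -3557/41 + (-176)²*(1/25677) = -3557*1/41 + 30976*(1/25677) = -3557/41 + 30976/25677 = -90063073/1052757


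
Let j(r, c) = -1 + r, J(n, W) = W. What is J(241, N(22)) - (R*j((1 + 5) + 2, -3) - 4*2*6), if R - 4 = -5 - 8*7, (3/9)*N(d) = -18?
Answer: 393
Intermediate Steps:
N(d) = -54 (N(d) = 3*(-18) = -54)
R = -57 (R = 4 + (-5 - 8*7) = 4 + (-5 - 56) = 4 - 61 = -57)
J(241, N(22)) - (R*j((1 + 5) + 2, -3) - 4*2*6) = -54 - (-57*(-1 + ((1 + 5) + 2)) - 4*2*6) = -54 - (-57*(-1 + (6 + 2)) - 8*6) = -54 - (-57*(-1 + 8) - 48) = -54 - (-57*7 - 48) = -54 - (-399 - 48) = -54 - 1*(-447) = -54 + 447 = 393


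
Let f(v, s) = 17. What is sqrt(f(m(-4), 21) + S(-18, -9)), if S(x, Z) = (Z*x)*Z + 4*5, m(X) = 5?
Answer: 7*I*sqrt(29) ≈ 37.696*I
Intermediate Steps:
S(x, Z) = 20 + x*Z**2 (S(x, Z) = x*Z**2 + 20 = 20 + x*Z**2)
sqrt(f(m(-4), 21) + S(-18, -9)) = sqrt(17 + (20 - 18*(-9)**2)) = sqrt(17 + (20 - 18*81)) = sqrt(17 + (20 - 1458)) = sqrt(17 - 1438) = sqrt(-1421) = 7*I*sqrt(29)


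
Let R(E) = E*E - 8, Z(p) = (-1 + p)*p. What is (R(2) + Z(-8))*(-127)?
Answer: -8636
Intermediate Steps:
Z(p) = p*(-1 + p)
R(E) = -8 + E² (R(E) = E² - 8 = -8 + E²)
(R(2) + Z(-8))*(-127) = ((-8 + 2²) - 8*(-1 - 8))*(-127) = ((-8 + 4) - 8*(-9))*(-127) = (-4 + 72)*(-127) = 68*(-127) = -8636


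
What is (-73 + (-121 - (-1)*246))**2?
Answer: 2704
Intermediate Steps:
(-73 + (-121 - (-1)*246))**2 = (-73 + (-121 - 1*(-246)))**2 = (-73 + (-121 + 246))**2 = (-73 + 125)**2 = 52**2 = 2704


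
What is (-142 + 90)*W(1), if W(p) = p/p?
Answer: -52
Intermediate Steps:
W(p) = 1
(-142 + 90)*W(1) = (-142 + 90)*1 = -52*1 = -52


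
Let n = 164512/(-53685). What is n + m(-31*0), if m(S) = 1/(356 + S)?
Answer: -58512587/19111860 ≈ -3.0616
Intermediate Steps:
n = -164512/53685 (n = 164512*(-1/53685) = -164512/53685 ≈ -3.0644)
n + m(-31*0) = -164512/53685 + 1/(356 - 31*0) = -164512/53685 + 1/(356 + 0) = -164512/53685 + 1/356 = -58512587/19111860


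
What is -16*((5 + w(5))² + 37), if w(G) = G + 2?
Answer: -2896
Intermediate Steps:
w(G) = 2 + G
-16*((5 + w(5))² + 37) = -16*((5 + (2 + 5))² + 37) = -16*((5 + 7)² + 37) = -16*(12² + 37) = -16*(144 + 37) = -16*181 = -2896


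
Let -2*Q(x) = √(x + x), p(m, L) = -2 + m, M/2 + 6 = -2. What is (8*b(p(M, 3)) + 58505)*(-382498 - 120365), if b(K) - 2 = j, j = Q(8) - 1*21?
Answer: -29335518831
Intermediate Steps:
M = -16 (M = -12 + 2*(-2) = -12 - 4 = -16)
Q(x) = -√2*√x/2 (Q(x) = -√(x + x)/2 = -√2*√x/2)
j = -23 (j = -√2*√8/2 - 1*21 = -√2*2*√2/2 - 21 = -2 - 21 = -23)
b(K) = -21 (b(K) = 2 - 23 = -21)
(8*b(p(M, 3)) + 58505)*(-382498 - 120365) = (8*(-21) + 58505)*(-382498 - 120365) = (-168 + 58505)*(-502863) = 58337*(-502863) = -29335518831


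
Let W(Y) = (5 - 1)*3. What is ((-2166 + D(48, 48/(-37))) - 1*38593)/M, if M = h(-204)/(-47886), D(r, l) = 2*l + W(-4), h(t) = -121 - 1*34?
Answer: -14439879642/1147 ≈ -1.2589e+7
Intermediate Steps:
W(Y) = 12 (W(Y) = 4*3 = 12)
h(t) = -155 (h(t) = -121 - 34 = -155)
D(r, l) = 12 + 2*l (D(r, l) = 2*l + 12 = 12 + 2*l)
M = 155/47886 (M = -155/(-47886) = -155*(-1/47886) = 155/47886 ≈ 0.0032369)
((-2166 + D(48, 48/(-37))) - 1*38593)/M = ((-2166 + (12 + 2*(48/(-37)))) - 1*38593)/(155/47886) = ((-2166 + (12 + 2*(48*(-1/37)))) - 38593)*(47886/155) = ((-2166 + (12 + 2*(-48/37))) - 38593)*(47886/155) = ((-2166 + (12 - 96/37)) - 38593)*(47886/155) = ((-2166 + 348/37) - 38593)*(47886/155) = (-79794/37 - 38593)*(47886/155) = -1507735/37*47886/155 = -14439879642/1147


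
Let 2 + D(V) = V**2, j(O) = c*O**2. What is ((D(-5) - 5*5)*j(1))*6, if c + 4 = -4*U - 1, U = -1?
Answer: 12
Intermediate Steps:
c = -1 (c = -4 + (-4*(-1) - 1) = -4 + (4 - 1) = -4 + 3 = -1)
j(O) = -O**2
D(V) = -2 + V**2
((D(-5) - 5*5)*j(1))*6 = (((-2 + (-5)**2) - 5*5)*(-1*1**2))*6 = (((-2 + 25) - 25)*(-1*1))*6 = ((23 - 25)*(-1))*6 = -2*(-1)*6 = 2*6 = 12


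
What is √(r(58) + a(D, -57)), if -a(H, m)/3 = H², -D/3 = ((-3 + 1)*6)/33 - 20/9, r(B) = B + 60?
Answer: I*√68106/33 ≈ 7.9082*I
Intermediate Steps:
r(B) = 60 + B
D = 256/33 (D = -3*(((-3 + 1)*6)/33 - 20/9) = -3*(-2*6*(1/33) - 20*⅑) = -3*(-12*1/33 - 20/9) = -3*(-4/11 - 20/9) = -3*(-256/99) = 256/33 ≈ 7.7576)
a(H, m) = -3*H²
√(r(58) + a(D, -57)) = √((60 + 58) - 3*(256/33)²) = √(118 - 3*65536/1089) = √(118 - 65536/363) = √(-22702/363) = I*√68106/33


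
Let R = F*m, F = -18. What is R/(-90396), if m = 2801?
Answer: 2801/5022 ≈ 0.55775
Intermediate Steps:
R = -50418 (R = -18*2801 = -50418)
R/(-90396) = -50418/(-90396) = -50418*(-1/90396) = 2801/5022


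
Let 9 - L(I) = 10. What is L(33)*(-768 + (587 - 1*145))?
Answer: 326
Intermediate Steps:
L(I) = -1 (L(I) = 9 - 1*10 = 9 - 10 = -1)
L(33)*(-768 + (587 - 1*145)) = -(-768 + (587 - 1*145)) = -(-768 + (587 - 145)) = -(-768 + 442) = -1*(-326) = 326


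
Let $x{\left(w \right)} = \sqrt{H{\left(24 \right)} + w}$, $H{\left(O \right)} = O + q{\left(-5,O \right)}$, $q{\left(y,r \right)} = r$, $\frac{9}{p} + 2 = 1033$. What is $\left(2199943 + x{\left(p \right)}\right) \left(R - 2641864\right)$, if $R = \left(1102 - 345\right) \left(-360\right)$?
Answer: $-6411478680112 - \frac{2914384 \sqrt{51031407}}{1031} \approx -6.4115 \cdot 10^{12}$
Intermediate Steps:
$p = \frac{9}{1031}$ ($p = \frac{9}{-2 + 1033} = \frac{9}{1031} \approx 0.0087294$)
$H{\left(O \right)} = 2 O$ ($H{\left(O \right)} = O + O = 2 O$)
$x{\left(w \right)} = \sqrt{48 + w}$ ($x{\left(w \right)} = \sqrt{2 \cdot 24 + w} = \sqrt{48 + w}$)
$R = -272520$ ($R = 757 \left(-360\right) = -272520$)
$\left(2199943 + x{\left(p \right)}\right) \left(R - 2641864\right) = \left(2199943 + \sqrt{48 + \frac{9}{1031}}\right) \left(-272520 - 2641864\right) = \left(2199943 + \sqrt{\frac{49497}{1031}}\right) \left(-2914384\right) = \left(2199943 + \frac{\sqrt{51031407}}{1031}\right) \left(-2914384\right) = -6411478680112 - \frac{2914384 \sqrt{51031407}}{1031}$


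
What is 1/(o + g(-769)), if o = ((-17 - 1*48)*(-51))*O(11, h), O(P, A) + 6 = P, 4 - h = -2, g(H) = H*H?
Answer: 1/607936 ≈ 1.6449e-6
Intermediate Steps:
g(H) = H²
h = 6 (h = 4 - 1*(-2) = 4 + 2 = 6)
O(P, A) = -6 + P
o = 16575 (o = ((-17 - 1*48)*(-51))*(-6 + 11) = ((-17 - 48)*(-51))*5 = -65*(-51)*5 = 3315*5 = 16575)
1/(o + g(-769)) = 1/(16575 + (-769)²) = 1/(16575 + 591361) = 1/607936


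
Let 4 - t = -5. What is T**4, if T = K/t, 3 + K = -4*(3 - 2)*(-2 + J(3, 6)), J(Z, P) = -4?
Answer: 2401/81 ≈ 29.642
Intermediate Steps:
t = 9 (t = 4 - 1*(-5) = 4 + 5 = 9)
K = 21 (K = -3 - 4*(3 - 2)*(-2 - 4) = -3 - 4*(-6) = -3 + 24 = 21)
T = 7/3 (T = 21/9 = 21*(1/9) = 7/3 ≈ 2.3333)
T**4 = (7/3)**4 = 2401/81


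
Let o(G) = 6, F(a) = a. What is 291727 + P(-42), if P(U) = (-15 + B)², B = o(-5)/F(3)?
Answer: 291896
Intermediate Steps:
B = 2 (B = 6/3 = 6*(⅓) = 2)
P(U) = 169 (P(U) = (-15 + 2)² = (-13)² = 169)
291727 + P(-42) = 291727 + 169 = 291896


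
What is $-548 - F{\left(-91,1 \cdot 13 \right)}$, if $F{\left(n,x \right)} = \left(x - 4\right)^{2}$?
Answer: $-629$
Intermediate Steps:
$F{\left(n,x \right)} = \left(-4 + x\right)^{2}$
$-548 - F{\left(-91,1 \cdot 13 \right)} = -548 - \left(-4 + 1 \cdot 13\right)^{2} = -548 - \left(-4 + 13\right)^{2} = -548 - 9^{2} = -548 - 81 = -629$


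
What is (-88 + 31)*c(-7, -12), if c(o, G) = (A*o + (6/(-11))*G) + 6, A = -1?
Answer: -12255/11 ≈ -1114.1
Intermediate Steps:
c(o, G) = 6 - o - 6*G/11 (c(o, G) = (-o + (6/(-11))*G) + 6 = (-o + (6*(-1/11))*G) + 6 = (-o - 6*G/11) + 6 = 6 - o - 6*G/11)
(-88 + 31)*c(-7, -12) = (-88 + 31)*(6 - 1*(-7) - 6/11*(-12)) = -57*(6 + 7 + 72/11) = -57*215/11 = -12255/11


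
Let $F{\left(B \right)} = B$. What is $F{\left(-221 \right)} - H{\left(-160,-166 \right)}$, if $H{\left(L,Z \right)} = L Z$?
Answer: $-26781$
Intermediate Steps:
$F{\left(-221 \right)} - H{\left(-160,-166 \right)} = -221 - \left(-160\right) \left(-166\right) = -221 - 26560 = -26781$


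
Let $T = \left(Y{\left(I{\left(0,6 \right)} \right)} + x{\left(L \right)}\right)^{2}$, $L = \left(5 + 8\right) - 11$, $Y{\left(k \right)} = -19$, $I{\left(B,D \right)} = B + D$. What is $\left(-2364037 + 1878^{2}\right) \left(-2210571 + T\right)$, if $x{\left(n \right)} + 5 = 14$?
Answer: $-2570439570937$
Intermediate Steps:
$L = 2$ ($L = 13 - 11 = 2$)
$x{\left(n \right)} = 9$ ($x{\left(n \right)} = -5 + 14 = 9$)
$T = 100$ ($T = \left(-19 + 9\right)^{2} = \left(-10\right)^{2} = 100$)
$\left(-2364037 + 1878^{2}\right) \left(-2210571 + T\right) = \left(-2364037 + 1878^{2}\right) \left(-2210571 + 100\right) = \left(-2364037 + 3526884\right) \left(-2210471\right) = 1162847 \left(-2210471\right) = -2570439570937$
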